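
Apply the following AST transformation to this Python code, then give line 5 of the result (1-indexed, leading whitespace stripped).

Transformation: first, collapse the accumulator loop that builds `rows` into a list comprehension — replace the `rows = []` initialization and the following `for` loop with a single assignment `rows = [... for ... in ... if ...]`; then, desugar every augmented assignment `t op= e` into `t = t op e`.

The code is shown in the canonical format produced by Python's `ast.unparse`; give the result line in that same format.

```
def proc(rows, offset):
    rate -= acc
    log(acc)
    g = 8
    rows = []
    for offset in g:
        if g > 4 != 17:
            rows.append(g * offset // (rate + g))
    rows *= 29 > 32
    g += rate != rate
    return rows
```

Transformed code:
def proc(rows, offset):
    rate = rate - acc
    log(acc)
    g = 8
    rows = [g * offset // (rate + g) for offset in g if g > 4 != 17]
    rows = rows * (29 > 32)
    g = g + (rate != rate)
    return rows

rows = [g * offset // (rate + g) for offset in g if g > 4 != 17]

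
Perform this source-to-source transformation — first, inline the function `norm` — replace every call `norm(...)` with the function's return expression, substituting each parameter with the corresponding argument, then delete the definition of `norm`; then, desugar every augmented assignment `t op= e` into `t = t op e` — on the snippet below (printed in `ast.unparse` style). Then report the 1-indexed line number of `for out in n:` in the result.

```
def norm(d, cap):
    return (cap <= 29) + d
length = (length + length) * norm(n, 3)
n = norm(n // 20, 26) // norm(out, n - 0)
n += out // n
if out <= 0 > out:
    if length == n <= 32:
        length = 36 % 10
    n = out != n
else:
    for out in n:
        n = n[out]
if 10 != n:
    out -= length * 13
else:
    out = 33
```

Transformed code:
length = (length + length) * ((3 <= 29) + n)
n = ((26 <= 29) + n // 20) // ((n - 0 <= 29) + out)
n = n + out // n
if out <= 0 > out:
    if length == n <= 32:
        length = 36 % 10
    n = out != n
else:
    for out in n:
        n = n[out]
if 10 != n:
    out = out - length * 13
else:
    out = 33

9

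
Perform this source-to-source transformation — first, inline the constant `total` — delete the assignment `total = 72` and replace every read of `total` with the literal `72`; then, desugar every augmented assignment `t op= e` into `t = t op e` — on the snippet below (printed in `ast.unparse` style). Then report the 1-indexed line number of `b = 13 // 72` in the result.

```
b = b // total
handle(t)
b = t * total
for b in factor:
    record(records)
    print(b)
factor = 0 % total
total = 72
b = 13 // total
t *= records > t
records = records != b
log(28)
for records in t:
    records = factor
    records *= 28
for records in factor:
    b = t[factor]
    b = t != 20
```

Transformed code:
b = b // 72
handle(t)
b = t * 72
for b in factor:
    record(records)
    print(b)
factor = 0 % 72
b = 13 // 72
t = t * (records > t)
records = records != b
log(28)
for records in t:
    records = factor
    records = records * 28
for records in factor:
    b = t[factor]
    b = t != 20

8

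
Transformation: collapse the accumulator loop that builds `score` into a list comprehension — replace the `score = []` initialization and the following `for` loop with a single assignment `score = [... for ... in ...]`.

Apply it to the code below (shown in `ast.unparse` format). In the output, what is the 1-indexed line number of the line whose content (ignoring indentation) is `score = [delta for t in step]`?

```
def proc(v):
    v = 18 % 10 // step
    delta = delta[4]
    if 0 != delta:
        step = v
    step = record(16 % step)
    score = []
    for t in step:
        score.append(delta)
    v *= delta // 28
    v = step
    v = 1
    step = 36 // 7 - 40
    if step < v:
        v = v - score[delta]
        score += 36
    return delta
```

Transformed code:
def proc(v):
    v = 18 % 10 // step
    delta = delta[4]
    if 0 != delta:
        step = v
    step = record(16 % step)
    score = [delta for t in step]
    v *= delta // 28
    v = step
    v = 1
    step = 36 // 7 - 40
    if step < v:
        v = v - score[delta]
        score += 36
    return delta

7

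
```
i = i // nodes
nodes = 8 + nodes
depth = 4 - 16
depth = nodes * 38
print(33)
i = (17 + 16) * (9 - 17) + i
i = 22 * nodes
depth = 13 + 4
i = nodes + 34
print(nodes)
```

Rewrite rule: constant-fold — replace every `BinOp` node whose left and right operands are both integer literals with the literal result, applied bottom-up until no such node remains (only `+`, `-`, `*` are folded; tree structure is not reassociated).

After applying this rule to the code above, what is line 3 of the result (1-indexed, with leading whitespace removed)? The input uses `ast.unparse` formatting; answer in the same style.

depth = -12

Transformed code:
i = i // nodes
nodes = 8 + nodes
depth = -12
depth = nodes * 38
print(33)
i = -264 + i
i = 22 * nodes
depth = 17
i = nodes + 34
print(nodes)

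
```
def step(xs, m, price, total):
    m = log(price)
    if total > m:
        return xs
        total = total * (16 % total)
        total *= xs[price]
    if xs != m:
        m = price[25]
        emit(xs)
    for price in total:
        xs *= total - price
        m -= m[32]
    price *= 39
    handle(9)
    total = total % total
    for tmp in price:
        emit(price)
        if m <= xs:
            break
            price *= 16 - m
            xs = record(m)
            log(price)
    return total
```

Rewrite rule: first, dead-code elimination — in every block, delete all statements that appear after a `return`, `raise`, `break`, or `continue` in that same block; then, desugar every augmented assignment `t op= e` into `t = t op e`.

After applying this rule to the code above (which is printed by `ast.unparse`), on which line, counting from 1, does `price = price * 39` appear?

Transformed code:
def step(xs, m, price, total):
    m = log(price)
    if total > m:
        return xs
    if xs != m:
        m = price[25]
        emit(xs)
    for price in total:
        xs = xs * (total - price)
        m = m - m[32]
    price = price * 39
    handle(9)
    total = total % total
    for tmp in price:
        emit(price)
        if m <= xs:
            break
    return total

11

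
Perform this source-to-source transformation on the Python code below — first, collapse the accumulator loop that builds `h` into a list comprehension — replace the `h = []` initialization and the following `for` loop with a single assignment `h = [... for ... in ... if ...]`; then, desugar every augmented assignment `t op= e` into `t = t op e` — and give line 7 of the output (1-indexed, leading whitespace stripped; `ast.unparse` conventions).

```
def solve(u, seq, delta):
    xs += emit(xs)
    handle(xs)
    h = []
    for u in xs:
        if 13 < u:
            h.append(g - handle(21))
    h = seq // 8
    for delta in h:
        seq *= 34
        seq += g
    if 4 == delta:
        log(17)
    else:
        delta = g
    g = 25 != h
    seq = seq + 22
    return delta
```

Transformed code:
def solve(u, seq, delta):
    xs = xs + emit(xs)
    handle(xs)
    h = [g - handle(21) for u in xs if 13 < u]
    h = seq // 8
    for delta in h:
        seq = seq * 34
        seq = seq + g
    if 4 == delta:
        log(17)
    else:
        delta = g
    g = 25 != h
    seq = seq + 22
    return delta

seq = seq * 34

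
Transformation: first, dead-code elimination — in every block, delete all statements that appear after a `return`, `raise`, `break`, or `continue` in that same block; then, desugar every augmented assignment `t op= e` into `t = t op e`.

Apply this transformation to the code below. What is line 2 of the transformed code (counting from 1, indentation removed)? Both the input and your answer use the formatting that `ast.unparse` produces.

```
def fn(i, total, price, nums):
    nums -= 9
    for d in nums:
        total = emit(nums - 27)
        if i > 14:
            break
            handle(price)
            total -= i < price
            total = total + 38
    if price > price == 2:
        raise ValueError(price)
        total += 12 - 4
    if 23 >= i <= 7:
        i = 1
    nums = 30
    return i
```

nums = nums - 9

Transformed code:
def fn(i, total, price, nums):
    nums = nums - 9
    for d in nums:
        total = emit(nums - 27)
        if i > 14:
            break
    if price > price == 2:
        raise ValueError(price)
    if 23 >= i <= 7:
        i = 1
    nums = 30
    return i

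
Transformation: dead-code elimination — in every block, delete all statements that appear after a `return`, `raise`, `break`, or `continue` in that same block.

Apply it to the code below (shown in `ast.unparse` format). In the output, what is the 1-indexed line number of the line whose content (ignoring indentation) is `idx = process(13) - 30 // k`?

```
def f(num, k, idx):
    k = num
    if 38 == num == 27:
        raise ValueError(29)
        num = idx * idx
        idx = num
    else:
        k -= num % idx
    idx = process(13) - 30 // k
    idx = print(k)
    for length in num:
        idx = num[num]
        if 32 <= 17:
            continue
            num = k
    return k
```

7

Transformed code:
def f(num, k, idx):
    k = num
    if 38 == num == 27:
        raise ValueError(29)
    else:
        k -= num % idx
    idx = process(13) - 30 // k
    idx = print(k)
    for length in num:
        idx = num[num]
        if 32 <= 17:
            continue
    return k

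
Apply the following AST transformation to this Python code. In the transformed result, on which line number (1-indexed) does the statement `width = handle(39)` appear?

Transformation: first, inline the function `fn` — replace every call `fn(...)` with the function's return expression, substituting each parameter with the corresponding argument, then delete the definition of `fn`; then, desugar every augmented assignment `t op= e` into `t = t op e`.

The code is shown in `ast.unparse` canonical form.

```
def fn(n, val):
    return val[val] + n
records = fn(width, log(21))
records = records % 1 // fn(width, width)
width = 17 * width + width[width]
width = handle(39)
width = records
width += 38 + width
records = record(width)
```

4

Transformed code:
records = log(21)[log(21)] + width
records = records % 1 // (width[width] + width)
width = 17 * width + width[width]
width = handle(39)
width = records
width = width + (38 + width)
records = record(width)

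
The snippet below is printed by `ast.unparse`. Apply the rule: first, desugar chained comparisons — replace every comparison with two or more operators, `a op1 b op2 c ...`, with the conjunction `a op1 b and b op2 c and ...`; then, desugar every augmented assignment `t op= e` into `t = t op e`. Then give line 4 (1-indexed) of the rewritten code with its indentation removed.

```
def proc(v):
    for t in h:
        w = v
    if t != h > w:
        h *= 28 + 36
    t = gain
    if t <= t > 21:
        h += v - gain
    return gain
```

Transformed code:
def proc(v):
    for t in h:
        w = v
    if t != h and h > w:
        h = h * (28 + 36)
    t = gain
    if t <= t and t > 21:
        h = h + (v - gain)
    return gain

if t != h and h > w:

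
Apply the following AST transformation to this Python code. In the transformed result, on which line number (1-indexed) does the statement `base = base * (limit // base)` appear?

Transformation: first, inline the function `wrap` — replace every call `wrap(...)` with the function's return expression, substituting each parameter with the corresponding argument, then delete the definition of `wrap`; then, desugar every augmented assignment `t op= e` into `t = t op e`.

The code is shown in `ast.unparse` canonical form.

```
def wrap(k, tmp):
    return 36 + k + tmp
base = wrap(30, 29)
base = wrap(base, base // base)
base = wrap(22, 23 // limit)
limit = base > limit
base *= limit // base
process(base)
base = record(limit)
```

Transformed code:
base = 36 + 30 + 29
base = 36 + base + base // base
base = 36 + 22 + 23 // limit
limit = base > limit
base = base * (limit // base)
process(base)
base = record(limit)

5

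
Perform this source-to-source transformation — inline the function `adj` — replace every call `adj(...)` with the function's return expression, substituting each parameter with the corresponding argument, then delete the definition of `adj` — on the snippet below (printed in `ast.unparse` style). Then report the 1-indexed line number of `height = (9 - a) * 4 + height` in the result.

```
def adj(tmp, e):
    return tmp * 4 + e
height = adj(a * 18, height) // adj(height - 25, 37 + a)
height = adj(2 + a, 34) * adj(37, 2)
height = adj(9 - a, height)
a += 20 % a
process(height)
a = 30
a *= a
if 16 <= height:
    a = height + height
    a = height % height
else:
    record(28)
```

Transformed code:
height = (a * 18 * 4 + height) // ((height - 25) * 4 + (37 + a))
height = ((2 + a) * 4 + 34) * (37 * 4 + 2)
height = (9 - a) * 4 + height
a += 20 % a
process(height)
a = 30
a *= a
if 16 <= height:
    a = height + height
    a = height % height
else:
    record(28)

3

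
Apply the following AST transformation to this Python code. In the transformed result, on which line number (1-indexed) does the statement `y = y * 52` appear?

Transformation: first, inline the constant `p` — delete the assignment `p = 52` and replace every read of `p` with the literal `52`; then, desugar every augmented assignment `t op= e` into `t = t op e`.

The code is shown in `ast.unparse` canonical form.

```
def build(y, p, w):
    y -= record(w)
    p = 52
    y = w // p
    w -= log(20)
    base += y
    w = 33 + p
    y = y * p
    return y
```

7

Transformed code:
def build(y, p, w):
    y = y - record(w)
    y = w // 52
    w = w - log(20)
    base = base + y
    w = 33 + 52
    y = y * 52
    return y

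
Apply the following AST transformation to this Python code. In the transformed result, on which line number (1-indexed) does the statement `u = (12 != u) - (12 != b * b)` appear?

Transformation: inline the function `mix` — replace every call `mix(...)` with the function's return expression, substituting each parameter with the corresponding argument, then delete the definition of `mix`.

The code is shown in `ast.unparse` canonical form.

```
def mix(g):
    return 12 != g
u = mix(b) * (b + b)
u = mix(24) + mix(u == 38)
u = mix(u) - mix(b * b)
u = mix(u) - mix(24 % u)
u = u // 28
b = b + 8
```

Transformed code:
u = (12 != b) * (b + b)
u = (12 != 24) + (12 != (u == 38))
u = (12 != u) - (12 != b * b)
u = (12 != u) - (12 != 24 % u)
u = u // 28
b = b + 8

3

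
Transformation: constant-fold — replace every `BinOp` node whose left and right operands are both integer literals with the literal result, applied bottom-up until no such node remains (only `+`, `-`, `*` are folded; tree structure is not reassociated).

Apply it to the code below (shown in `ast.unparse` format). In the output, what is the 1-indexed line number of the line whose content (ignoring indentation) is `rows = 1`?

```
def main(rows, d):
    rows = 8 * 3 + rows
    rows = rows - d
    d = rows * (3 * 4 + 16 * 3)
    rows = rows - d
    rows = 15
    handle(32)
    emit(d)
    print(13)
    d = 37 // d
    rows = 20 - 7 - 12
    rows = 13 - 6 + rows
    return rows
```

11

Transformed code:
def main(rows, d):
    rows = 24 + rows
    rows = rows - d
    d = rows * 60
    rows = rows - d
    rows = 15
    handle(32)
    emit(d)
    print(13)
    d = 37 // d
    rows = 1
    rows = 7 + rows
    return rows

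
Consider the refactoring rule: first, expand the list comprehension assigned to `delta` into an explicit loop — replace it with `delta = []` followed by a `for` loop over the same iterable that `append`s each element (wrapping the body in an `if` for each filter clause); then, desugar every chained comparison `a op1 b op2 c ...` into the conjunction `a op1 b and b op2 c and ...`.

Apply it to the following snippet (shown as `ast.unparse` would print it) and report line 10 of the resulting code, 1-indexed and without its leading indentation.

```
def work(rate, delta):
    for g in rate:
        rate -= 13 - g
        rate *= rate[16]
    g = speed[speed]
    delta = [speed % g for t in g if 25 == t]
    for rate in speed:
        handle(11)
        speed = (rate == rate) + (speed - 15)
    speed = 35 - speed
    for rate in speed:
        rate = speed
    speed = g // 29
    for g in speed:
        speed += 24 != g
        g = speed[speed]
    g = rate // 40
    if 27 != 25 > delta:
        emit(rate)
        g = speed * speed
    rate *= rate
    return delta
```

for rate in speed:

Transformed code:
def work(rate, delta):
    for g in rate:
        rate -= 13 - g
        rate *= rate[16]
    g = speed[speed]
    delta = []
    for t in g:
        if 25 == t:
            delta.append(speed % g)
    for rate in speed:
        handle(11)
        speed = (rate == rate) + (speed - 15)
    speed = 35 - speed
    for rate in speed:
        rate = speed
    speed = g // 29
    for g in speed:
        speed += 24 != g
        g = speed[speed]
    g = rate // 40
    if 27 != 25 and 25 > delta:
        emit(rate)
        g = speed * speed
    rate *= rate
    return delta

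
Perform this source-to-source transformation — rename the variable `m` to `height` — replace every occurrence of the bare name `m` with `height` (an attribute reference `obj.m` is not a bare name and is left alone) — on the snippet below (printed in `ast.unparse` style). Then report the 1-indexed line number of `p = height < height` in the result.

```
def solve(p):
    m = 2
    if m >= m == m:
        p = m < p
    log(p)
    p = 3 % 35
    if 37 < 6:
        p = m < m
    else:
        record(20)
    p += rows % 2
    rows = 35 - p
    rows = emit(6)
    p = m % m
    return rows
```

Transformed code:
def solve(p):
    height = 2
    if height >= height == height:
        p = height < p
    log(p)
    p = 3 % 35
    if 37 < 6:
        p = height < height
    else:
        record(20)
    p += rows % 2
    rows = 35 - p
    rows = emit(6)
    p = height % height
    return rows

8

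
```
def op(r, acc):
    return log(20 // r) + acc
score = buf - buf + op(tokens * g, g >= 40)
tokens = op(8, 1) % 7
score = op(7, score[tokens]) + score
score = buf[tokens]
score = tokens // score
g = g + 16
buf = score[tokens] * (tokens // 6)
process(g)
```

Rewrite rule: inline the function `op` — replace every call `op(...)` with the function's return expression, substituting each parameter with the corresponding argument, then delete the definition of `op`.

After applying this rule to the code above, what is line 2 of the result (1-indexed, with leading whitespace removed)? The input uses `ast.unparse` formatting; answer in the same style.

Transformed code:
score = buf - buf + (log(20 // (tokens * g)) + (g >= 40))
tokens = (log(20 // 8) + 1) % 7
score = log(20 // 7) + score[tokens] + score
score = buf[tokens]
score = tokens // score
g = g + 16
buf = score[tokens] * (tokens // 6)
process(g)

tokens = (log(20 // 8) + 1) % 7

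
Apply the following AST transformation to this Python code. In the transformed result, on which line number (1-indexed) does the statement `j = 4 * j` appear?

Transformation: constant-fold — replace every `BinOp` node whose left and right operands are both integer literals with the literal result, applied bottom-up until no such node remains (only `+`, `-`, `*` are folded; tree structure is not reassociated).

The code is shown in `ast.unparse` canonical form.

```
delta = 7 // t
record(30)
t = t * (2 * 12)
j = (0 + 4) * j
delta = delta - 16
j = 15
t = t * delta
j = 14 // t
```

4

Transformed code:
delta = 7 // t
record(30)
t = t * 24
j = 4 * j
delta = delta - 16
j = 15
t = t * delta
j = 14 // t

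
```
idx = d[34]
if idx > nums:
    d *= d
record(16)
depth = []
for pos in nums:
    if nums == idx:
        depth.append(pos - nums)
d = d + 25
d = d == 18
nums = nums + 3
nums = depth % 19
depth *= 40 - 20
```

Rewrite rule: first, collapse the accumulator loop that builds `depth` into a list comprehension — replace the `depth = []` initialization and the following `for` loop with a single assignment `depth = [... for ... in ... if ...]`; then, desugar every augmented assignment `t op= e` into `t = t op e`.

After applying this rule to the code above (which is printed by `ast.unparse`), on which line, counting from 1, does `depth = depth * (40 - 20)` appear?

Transformed code:
idx = d[34]
if idx > nums:
    d = d * d
record(16)
depth = [pos - nums for pos in nums if nums == idx]
d = d + 25
d = d == 18
nums = nums + 3
nums = depth % 19
depth = depth * (40 - 20)

10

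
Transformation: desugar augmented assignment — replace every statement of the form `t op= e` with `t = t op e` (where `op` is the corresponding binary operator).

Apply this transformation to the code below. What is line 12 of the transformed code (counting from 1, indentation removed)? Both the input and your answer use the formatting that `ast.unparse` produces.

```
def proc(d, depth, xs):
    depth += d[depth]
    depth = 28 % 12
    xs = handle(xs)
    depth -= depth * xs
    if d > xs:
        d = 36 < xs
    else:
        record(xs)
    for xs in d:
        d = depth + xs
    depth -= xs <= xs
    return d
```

depth = depth - (xs <= xs)

Transformed code:
def proc(d, depth, xs):
    depth = depth + d[depth]
    depth = 28 % 12
    xs = handle(xs)
    depth = depth - depth * xs
    if d > xs:
        d = 36 < xs
    else:
        record(xs)
    for xs in d:
        d = depth + xs
    depth = depth - (xs <= xs)
    return d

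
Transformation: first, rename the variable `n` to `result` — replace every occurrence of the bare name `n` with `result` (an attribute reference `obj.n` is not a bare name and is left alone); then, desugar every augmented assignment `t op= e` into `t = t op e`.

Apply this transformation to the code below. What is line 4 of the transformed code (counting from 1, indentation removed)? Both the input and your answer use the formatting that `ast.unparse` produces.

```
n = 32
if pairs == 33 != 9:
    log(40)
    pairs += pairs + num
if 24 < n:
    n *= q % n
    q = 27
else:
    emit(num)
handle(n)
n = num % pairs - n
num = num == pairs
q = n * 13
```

pairs = pairs + (pairs + num)

Transformed code:
result = 32
if pairs == 33 != 9:
    log(40)
    pairs = pairs + (pairs + num)
if 24 < result:
    result = result * (q % result)
    q = 27
else:
    emit(num)
handle(result)
result = num % pairs - result
num = num == pairs
q = result * 13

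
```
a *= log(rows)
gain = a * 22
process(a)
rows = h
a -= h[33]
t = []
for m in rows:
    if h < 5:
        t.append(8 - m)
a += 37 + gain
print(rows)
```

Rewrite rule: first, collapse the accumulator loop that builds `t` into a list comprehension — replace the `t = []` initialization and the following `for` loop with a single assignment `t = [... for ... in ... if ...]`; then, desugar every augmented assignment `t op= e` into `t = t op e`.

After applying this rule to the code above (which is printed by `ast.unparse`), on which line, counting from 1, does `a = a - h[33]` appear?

5

Transformed code:
a = a * log(rows)
gain = a * 22
process(a)
rows = h
a = a - h[33]
t = [8 - m for m in rows if h < 5]
a = a + (37 + gain)
print(rows)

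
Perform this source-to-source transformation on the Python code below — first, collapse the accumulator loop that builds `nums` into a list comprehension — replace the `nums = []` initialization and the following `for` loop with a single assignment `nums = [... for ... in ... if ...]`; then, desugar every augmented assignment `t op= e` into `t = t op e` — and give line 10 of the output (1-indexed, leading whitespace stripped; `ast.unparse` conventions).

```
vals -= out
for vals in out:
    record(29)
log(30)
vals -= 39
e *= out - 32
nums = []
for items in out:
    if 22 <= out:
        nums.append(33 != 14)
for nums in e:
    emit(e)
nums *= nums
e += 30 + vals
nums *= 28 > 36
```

Transformed code:
vals = vals - out
for vals in out:
    record(29)
log(30)
vals = vals - 39
e = e * (out - 32)
nums = [33 != 14 for items in out if 22 <= out]
for nums in e:
    emit(e)
nums = nums * nums
e = e + (30 + vals)
nums = nums * (28 > 36)

nums = nums * nums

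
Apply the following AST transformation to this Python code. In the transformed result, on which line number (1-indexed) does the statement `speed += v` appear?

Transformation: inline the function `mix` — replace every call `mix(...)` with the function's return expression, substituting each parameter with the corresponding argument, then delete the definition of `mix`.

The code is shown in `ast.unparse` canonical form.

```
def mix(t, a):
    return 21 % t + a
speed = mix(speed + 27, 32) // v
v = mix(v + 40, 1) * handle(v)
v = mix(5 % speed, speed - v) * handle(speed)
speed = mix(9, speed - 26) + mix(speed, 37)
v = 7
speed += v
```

6

Transformed code:
speed = (21 % (speed + 27) + 32) // v
v = (21 % (v + 40) + 1) * handle(v)
v = (21 % (5 % speed) + (speed - v)) * handle(speed)
speed = 21 % 9 + (speed - 26) + (21 % speed + 37)
v = 7
speed += v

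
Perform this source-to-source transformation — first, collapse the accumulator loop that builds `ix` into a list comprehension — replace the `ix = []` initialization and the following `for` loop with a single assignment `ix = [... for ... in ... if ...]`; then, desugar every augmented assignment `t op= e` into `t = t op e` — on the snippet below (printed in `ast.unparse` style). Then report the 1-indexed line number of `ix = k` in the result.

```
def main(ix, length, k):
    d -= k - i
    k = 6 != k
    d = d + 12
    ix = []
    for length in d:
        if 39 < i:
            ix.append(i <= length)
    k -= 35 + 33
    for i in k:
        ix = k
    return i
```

8

Transformed code:
def main(ix, length, k):
    d = d - (k - i)
    k = 6 != k
    d = d + 12
    ix = [i <= length for length in d if 39 < i]
    k = k - (35 + 33)
    for i in k:
        ix = k
    return i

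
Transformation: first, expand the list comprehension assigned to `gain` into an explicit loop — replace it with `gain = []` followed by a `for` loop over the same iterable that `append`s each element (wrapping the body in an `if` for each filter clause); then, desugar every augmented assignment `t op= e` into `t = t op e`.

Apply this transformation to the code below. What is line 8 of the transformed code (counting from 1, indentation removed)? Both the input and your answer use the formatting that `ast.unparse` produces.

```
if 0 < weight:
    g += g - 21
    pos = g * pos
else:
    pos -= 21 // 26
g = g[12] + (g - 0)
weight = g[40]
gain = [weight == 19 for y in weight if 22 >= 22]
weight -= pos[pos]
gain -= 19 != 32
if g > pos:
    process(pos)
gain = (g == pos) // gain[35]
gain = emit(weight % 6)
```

gain = []

Transformed code:
if 0 < weight:
    g = g + (g - 21)
    pos = g * pos
else:
    pos = pos - 21 // 26
g = g[12] + (g - 0)
weight = g[40]
gain = []
for y in weight:
    if 22 >= 22:
        gain.append(weight == 19)
weight = weight - pos[pos]
gain = gain - (19 != 32)
if g > pos:
    process(pos)
gain = (g == pos) // gain[35]
gain = emit(weight % 6)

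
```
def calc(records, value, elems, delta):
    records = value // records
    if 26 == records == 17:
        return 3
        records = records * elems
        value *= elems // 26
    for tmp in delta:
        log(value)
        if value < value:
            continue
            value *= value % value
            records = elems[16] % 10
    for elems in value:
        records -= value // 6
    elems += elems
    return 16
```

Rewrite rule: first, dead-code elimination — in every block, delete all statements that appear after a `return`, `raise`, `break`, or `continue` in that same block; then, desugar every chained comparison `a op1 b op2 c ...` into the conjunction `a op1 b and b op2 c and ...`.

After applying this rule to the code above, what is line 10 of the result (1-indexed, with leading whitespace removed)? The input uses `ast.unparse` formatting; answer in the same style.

Transformed code:
def calc(records, value, elems, delta):
    records = value // records
    if 26 == records and records == 17:
        return 3
    for tmp in delta:
        log(value)
        if value < value:
            continue
    for elems in value:
        records -= value // 6
    elems += elems
    return 16

records -= value // 6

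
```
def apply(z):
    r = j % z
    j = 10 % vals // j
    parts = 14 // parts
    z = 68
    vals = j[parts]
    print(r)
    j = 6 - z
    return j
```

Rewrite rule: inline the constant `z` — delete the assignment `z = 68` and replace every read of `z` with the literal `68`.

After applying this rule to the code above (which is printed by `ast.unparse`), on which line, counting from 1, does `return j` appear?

Transformed code:
def apply(z):
    r = j % 68
    j = 10 % vals // j
    parts = 14 // parts
    vals = j[parts]
    print(r)
    j = 6 - 68
    return j

8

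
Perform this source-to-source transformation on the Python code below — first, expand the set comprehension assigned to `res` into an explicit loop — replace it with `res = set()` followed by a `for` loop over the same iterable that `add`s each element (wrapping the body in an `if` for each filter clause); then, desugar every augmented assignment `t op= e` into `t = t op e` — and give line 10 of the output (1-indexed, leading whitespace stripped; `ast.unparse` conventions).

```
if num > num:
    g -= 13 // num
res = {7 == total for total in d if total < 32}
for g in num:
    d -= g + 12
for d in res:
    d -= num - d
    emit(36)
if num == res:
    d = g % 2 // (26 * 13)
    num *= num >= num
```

Transformed code:
if num > num:
    g = g - 13 // num
res = set()
for total in d:
    if total < 32:
        res.add(7 == total)
for g in num:
    d = d - (g + 12)
for d in res:
    d = d - (num - d)
    emit(36)
if num == res:
    d = g % 2 // (26 * 13)
    num = num * (num >= num)

d = d - (num - d)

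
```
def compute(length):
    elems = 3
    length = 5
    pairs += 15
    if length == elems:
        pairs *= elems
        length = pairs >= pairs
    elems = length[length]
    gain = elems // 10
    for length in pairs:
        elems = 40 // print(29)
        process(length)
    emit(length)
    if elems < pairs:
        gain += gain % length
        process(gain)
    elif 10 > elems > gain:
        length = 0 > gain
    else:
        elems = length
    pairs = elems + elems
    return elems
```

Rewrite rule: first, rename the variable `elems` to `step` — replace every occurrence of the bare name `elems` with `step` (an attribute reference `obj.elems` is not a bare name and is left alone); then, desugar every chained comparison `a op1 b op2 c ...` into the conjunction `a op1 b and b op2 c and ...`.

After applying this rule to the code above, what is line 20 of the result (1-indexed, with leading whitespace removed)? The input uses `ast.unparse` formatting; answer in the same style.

step = length

Transformed code:
def compute(length):
    step = 3
    length = 5
    pairs += 15
    if length == step:
        pairs *= step
        length = pairs >= pairs
    step = length[length]
    gain = step // 10
    for length in pairs:
        step = 40 // print(29)
        process(length)
    emit(length)
    if step < pairs:
        gain += gain % length
        process(gain)
    elif 10 > step and step > gain:
        length = 0 > gain
    else:
        step = length
    pairs = step + step
    return step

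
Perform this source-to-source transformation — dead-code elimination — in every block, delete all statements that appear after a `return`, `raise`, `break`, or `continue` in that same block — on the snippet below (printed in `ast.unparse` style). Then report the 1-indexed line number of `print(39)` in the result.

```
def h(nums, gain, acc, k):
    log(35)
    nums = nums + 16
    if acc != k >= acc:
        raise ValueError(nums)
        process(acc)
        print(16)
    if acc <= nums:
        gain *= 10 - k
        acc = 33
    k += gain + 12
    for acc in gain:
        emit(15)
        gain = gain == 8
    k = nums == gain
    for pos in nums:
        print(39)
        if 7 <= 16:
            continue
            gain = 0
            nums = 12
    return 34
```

Transformed code:
def h(nums, gain, acc, k):
    log(35)
    nums = nums + 16
    if acc != k >= acc:
        raise ValueError(nums)
    if acc <= nums:
        gain *= 10 - k
        acc = 33
    k += gain + 12
    for acc in gain:
        emit(15)
        gain = gain == 8
    k = nums == gain
    for pos in nums:
        print(39)
        if 7 <= 16:
            continue
    return 34

15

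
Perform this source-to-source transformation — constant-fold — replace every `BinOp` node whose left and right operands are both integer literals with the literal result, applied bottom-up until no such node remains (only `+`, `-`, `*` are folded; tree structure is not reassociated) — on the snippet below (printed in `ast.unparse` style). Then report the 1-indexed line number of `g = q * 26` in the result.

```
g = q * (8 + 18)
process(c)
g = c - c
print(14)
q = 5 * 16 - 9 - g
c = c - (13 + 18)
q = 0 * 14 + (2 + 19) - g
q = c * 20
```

1

Transformed code:
g = q * 26
process(c)
g = c - c
print(14)
q = 71 - g
c = c - 31
q = 21 - g
q = c * 20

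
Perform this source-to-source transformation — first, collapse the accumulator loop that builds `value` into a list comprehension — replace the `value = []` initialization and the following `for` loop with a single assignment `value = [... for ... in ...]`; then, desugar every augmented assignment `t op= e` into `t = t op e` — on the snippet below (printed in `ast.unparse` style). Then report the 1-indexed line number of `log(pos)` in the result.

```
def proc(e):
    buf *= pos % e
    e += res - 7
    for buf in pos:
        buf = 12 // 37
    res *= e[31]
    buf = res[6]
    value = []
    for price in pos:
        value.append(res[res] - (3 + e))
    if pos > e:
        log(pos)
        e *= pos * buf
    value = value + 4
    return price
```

10

Transformed code:
def proc(e):
    buf = buf * (pos % e)
    e = e + (res - 7)
    for buf in pos:
        buf = 12 // 37
    res = res * e[31]
    buf = res[6]
    value = [res[res] - (3 + e) for price in pos]
    if pos > e:
        log(pos)
        e = e * (pos * buf)
    value = value + 4
    return price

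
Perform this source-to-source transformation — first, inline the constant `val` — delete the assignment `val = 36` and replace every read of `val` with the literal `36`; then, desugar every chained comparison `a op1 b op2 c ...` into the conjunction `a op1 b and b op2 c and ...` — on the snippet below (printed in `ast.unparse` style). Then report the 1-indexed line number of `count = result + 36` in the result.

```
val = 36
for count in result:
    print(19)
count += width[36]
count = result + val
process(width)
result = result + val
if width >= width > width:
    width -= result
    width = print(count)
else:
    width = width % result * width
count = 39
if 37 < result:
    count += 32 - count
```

4

Transformed code:
for count in result:
    print(19)
count += width[36]
count = result + 36
process(width)
result = result + 36
if width >= width and width > width:
    width -= result
    width = print(count)
else:
    width = width % result * width
count = 39
if 37 < result:
    count += 32 - count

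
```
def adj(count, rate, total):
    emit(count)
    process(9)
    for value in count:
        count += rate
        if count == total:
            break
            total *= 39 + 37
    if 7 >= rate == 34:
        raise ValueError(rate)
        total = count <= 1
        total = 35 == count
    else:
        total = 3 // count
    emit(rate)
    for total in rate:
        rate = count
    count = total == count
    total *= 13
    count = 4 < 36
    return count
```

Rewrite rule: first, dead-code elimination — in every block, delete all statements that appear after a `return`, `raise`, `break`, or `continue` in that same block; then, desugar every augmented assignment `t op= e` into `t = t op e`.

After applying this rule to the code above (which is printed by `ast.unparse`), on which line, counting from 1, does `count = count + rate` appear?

5

Transformed code:
def adj(count, rate, total):
    emit(count)
    process(9)
    for value in count:
        count = count + rate
        if count == total:
            break
    if 7 >= rate == 34:
        raise ValueError(rate)
    else:
        total = 3 // count
    emit(rate)
    for total in rate:
        rate = count
    count = total == count
    total = total * 13
    count = 4 < 36
    return count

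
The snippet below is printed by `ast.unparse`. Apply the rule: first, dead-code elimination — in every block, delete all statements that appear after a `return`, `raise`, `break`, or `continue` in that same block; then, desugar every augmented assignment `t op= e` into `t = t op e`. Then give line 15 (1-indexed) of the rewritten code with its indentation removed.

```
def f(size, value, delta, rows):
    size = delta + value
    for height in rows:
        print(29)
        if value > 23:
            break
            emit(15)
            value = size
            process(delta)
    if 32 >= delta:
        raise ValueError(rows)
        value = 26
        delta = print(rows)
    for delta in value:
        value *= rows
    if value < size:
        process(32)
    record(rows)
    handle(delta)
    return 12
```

Transformed code:
def f(size, value, delta, rows):
    size = delta + value
    for height in rows:
        print(29)
        if value > 23:
            break
    if 32 >= delta:
        raise ValueError(rows)
    for delta in value:
        value = value * rows
    if value < size:
        process(32)
    record(rows)
    handle(delta)
    return 12

return 12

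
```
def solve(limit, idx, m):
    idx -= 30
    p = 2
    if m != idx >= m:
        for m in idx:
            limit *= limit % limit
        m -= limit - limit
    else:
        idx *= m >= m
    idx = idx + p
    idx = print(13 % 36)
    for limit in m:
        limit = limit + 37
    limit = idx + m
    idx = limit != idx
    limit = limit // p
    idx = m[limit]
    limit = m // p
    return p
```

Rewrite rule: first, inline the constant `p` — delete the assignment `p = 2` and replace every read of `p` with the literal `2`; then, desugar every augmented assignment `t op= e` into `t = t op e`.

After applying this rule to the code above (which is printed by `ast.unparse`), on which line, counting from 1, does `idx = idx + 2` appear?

Transformed code:
def solve(limit, idx, m):
    idx = idx - 30
    if m != idx >= m:
        for m in idx:
            limit = limit * (limit % limit)
        m = m - (limit - limit)
    else:
        idx = idx * (m >= m)
    idx = idx + 2
    idx = print(13 % 36)
    for limit in m:
        limit = limit + 37
    limit = idx + m
    idx = limit != idx
    limit = limit // 2
    idx = m[limit]
    limit = m // 2
    return 2

9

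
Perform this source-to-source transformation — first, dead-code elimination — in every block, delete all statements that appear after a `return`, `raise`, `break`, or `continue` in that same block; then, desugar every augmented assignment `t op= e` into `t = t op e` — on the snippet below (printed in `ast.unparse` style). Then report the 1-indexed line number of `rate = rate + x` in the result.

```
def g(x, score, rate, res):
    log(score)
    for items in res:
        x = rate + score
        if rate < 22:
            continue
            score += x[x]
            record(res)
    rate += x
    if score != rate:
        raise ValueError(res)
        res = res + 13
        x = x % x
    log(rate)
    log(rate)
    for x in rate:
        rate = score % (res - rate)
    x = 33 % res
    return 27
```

7

Transformed code:
def g(x, score, rate, res):
    log(score)
    for items in res:
        x = rate + score
        if rate < 22:
            continue
    rate = rate + x
    if score != rate:
        raise ValueError(res)
    log(rate)
    log(rate)
    for x in rate:
        rate = score % (res - rate)
    x = 33 % res
    return 27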